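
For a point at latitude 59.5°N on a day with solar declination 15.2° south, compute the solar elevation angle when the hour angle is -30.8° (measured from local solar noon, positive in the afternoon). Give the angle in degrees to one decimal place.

11.2°

cos θ_z = sin φ sin δ + cos φ cos δ cos H = (0.8616)(-0.2622) + (0.5075)(0.9650)(0.8590) = 0.1948.
θ_z = arccos(0.1948) = 78.77°, so the elevation is 90° − 78.77° = 11.23°.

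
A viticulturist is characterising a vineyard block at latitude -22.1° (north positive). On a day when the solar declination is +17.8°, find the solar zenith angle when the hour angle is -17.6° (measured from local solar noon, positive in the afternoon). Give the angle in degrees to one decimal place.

cos θ_z = sin(-22.1°) sin(17.8°) + cos(-22.1°) cos(17.8°) cos(-17.60°) = -0.1150 + 0.8409 = 0.7259.
θ_z = arccos(0.7259) = 43.46°.

43.5°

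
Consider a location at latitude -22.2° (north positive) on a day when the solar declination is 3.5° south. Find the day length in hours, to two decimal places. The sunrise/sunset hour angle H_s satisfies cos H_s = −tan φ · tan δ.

cos H_s = −tan(-22.2°) · tan(-3.5°) = -0.0250, so H_s = arccos(-0.0250) = 91.43°.
Day length = 2 H_s / 15° h⁻¹ = 182.86° / 15 = 12.191 h.

12.19 hours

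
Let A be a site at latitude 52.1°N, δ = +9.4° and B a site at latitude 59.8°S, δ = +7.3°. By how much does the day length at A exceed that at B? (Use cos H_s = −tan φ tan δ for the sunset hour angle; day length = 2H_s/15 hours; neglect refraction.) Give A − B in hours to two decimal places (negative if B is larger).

+3.33 h

A: H_s = arccos(−tan 52.1° · tan 9.4°) = 102.28°, so 2H_s/15 = 13.6373 h.
B: H_s = arccos(−tan -59.8° · tan 7.3°) = 77.28°, so 2H_s/15 = 10.3040 h.
A − B = 13.6373 − 10.3040 = 3.3333 h.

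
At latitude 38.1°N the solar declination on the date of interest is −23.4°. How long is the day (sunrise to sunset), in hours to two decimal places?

cos H_s = −tan(38.1°) · tan(-23.4°) = 0.3393, so H_s = arccos(0.3393) = 70.17°.
Day length = 2 H_s / 15° h⁻¹ = 140.34° / 15 = 9.356 h.

9.36 hours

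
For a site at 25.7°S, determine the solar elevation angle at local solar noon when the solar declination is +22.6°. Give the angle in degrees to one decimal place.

At local solar noon the hour angle is zero, so the elevation is 90° − |φ − δ| = 90° − |-25.7° − (22.6°)| = 90° − 48.3° = 41.7°.

41.7°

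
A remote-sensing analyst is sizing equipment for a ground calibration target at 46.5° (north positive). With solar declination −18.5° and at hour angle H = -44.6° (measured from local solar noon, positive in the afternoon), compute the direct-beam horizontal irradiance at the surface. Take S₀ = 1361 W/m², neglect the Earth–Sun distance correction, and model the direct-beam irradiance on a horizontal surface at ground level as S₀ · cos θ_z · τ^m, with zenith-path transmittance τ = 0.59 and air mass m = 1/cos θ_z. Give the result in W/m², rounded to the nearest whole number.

34 W/m²

cos θ_z = sin(46.5°) sin(-18.5°) + cos(46.5°) cos(-18.5°) cos(-44.60°) = -0.2302 + 0.4648 = 0.2346.
Air mass m = 1/cos θ_z = 1/0.2346 = 4.263; τ^m = 0.59^4.263 = 0.1055.
Surface direct beam = 1361 × 0.2346 × 0.1055 = 33.69 W/m².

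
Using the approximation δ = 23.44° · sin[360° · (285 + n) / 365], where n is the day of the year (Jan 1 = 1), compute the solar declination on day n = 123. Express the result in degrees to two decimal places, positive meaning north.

360 × (285 + 123) / 365 = 402.411°; sin(402.411°) = 0.6744.
δ = 23.44 × 0.6744 = 15.808° ≈ +15.81°.

+15.81°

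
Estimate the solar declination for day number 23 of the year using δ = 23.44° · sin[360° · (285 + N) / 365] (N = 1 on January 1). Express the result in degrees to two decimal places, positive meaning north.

-19.48°

360 × (285 + 23) / 365 = 303.781°; sin(303.781°) = -0.8312.
δ = 23.44 × -0.8312 = -19.483° ≈ -19.48°.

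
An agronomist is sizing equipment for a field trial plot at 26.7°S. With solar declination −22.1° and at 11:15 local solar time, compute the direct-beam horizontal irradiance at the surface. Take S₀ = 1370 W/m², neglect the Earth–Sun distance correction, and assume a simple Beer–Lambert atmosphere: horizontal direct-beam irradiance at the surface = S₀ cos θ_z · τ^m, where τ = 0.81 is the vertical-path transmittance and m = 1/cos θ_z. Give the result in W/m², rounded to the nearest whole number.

1084 W/m²

Hour angle H = 15° × (11.25 − 12) = -11.25°.
With φ = -26.7°, δ = -22.1°, H = -11.25°: sin φ sin δ = 0.1690, cos φ cos δ cos H = 0.8118, so cos θ_z = 0.9808.
Air mass m = 1/cos θ_z = 1/0.9808 = 1.020; τ^m = 0.81^1.020 = 0.8066.
Surface direct beam = 1370 × 0.9808 × 0.8066 = 1083.83 W/m².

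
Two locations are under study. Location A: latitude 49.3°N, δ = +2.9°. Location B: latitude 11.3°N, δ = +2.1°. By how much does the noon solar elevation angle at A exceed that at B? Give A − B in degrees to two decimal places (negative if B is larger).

A: 90° − |49.3 − (2.9)| = 43.60°.
B: 90° − |11.3 − (2.1)| = 80.80°.
A − B = 43.60 − 80.80 = -37.20°.

-37.20°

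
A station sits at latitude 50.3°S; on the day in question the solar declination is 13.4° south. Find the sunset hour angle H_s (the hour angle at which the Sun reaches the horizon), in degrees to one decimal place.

−tan φ tan δ = −(-1.2045)(-0.2382) = -0.2869; H_s = arccos(-0.2869) = 106.67°.

106.7°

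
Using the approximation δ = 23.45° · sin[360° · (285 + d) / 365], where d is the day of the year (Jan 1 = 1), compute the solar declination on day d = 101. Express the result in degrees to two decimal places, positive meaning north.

+8.29°

360 × (285 + 101) / 365 = 380.712°; sin(380.712°) = 0.3537.
δ = 23.45 × 0.3537 = 8.294° ≈ +8.29°.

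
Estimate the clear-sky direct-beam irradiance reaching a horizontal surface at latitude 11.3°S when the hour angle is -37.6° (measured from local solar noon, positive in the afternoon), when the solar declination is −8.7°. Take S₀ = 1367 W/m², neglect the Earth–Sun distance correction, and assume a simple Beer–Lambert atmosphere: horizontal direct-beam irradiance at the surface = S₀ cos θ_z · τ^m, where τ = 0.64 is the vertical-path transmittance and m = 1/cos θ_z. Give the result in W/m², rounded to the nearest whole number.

623 W/m²

cos θ_z = sin(-11.3°) sin(-8.7°) + cos(-11.3°) cos(-8.7°) cos(-37.60°) = 0.0296 + 0.7680 = 0.7976.
Air mass m = 1/cos θ_z = 1/0.7976 = 1.254; τ^m = 0.64^1.254 = 0.5714.
Surface direct beam = 1367 × 0.7976 × 0.5714 = 623.01 W/m².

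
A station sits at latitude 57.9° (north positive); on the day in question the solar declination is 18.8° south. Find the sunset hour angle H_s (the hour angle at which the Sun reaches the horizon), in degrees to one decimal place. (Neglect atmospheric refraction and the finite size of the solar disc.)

57.1°

cos H_s = −tan(57.9°) · tan(-18.8°) = 0.5427, so H_s = arccos(0.5427) = 57.13°.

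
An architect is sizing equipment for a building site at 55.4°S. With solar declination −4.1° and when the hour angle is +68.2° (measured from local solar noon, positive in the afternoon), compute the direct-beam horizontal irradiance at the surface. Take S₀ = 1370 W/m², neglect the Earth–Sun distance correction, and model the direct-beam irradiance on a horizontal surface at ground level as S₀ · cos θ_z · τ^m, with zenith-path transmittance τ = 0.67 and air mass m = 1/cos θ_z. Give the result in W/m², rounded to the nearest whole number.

With φ = -55.4°, δ = -4.1°, H = 68.20°: sin φ sin δ = 0.0589, cos φ cos δ cos H = 0.2103, so cos θ_z = 0.2692.
Air mass m = 1/cos θ_z = 1/0.2692 = 3.715; τ^m = 0.67^3.715 = 0.2259.
Surface direct beam = 1370 × 0.2692 × 0.2259 = 83.31 W/m².

83 W/m²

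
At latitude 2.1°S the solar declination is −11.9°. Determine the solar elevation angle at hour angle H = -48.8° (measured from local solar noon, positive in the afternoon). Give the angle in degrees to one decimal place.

cos θ_z = sin(-2.1°) sin(-11.9°) + cos(-2.1°) cos(-11.9°) cos(-48.80°) = 0.0076 + 0.6441 = 0.6517.
θ_z = arccos(0.6517) = 49.33°, so the elevation is 90° − 49.33° = 40.67°.

40.7°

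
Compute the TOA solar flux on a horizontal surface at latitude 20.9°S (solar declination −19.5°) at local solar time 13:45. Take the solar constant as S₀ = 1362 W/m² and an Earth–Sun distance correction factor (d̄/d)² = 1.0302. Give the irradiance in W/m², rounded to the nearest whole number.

1275 W/m²

Hour angle H = 15° × (13.75 − 12) = 26.25°.
With φ = -20.9°, δ = -19.5°, H = 26.25°: sin φ sin δ = 0.1191, cos φ cos δ cos H = 0.7898, so cos θ_z = 0.9089.
Top-of-atmosphere irradiance = S₀ (d̄/d)² cos θ_z = 1362 × 1.0302 × 0.9089 = 1275.31 W/m².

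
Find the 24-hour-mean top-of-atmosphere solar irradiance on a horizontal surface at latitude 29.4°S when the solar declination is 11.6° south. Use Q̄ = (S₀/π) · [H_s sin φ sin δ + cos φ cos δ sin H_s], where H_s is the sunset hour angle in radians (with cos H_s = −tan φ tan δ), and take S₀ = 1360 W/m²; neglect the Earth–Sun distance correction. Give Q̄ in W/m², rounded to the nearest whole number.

The sunset hour angle satisfies cos H_s = −tan φ tan δ = -0.1157, giving H_s = 96.64°. In radians, H_s = 1.6867.
H_s sin φ sin δ = 1.6867 × -0.4909 × -0.2011 = 0.1665.
cos φ cos δ sin H_s = 0.8712 × 0.9796 × 0.9933 = 0.8477.
Q̄ = (1360/π) × (0.1665 + 0.8477) = 432.90 × 1.0142 = 439.05 W/m².

439 W/m²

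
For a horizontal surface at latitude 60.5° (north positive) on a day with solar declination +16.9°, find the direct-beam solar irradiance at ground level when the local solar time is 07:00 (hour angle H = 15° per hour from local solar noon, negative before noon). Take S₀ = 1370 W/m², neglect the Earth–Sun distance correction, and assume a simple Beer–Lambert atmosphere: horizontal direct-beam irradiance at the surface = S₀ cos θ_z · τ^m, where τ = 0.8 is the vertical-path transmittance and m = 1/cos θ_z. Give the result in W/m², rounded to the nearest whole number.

Hour angle H = 15° × (7 − 12) = -75.00°.
cos θ_z = sin(60.5°) sin(16.9°) + cos(60.5°) cos(16.9°) cos(-75.00°) = 0.2530 + 0.1219 = 0.3749.
Air mass m = 1/cos θ_z = 1/0.3749 = 2.667; τ^m = 0.8^2.667 = 0.5515.
Surface direct beam = 1370 × 0.3749 × 0.5515 = 283.26 W/m².

283 W/m²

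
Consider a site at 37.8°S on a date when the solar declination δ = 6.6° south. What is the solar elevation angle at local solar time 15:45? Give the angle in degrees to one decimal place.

Hour angle H = 15° × (15.75 − 12) = 56.25°.
cos θ_z = sin(-37.8°) sin(-6.6°) + cos(-37.8°) cos(-6.6°) cos(56.25°) = 0.0704 + 0.4361 = 0.5065.
θ_z = arccos(0.5065) = 59.57°, so the elevation is 90° − 59.57° = 30.43°.

30.4°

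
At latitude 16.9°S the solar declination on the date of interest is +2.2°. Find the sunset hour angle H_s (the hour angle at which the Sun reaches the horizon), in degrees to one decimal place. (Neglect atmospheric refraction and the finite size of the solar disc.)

89.3°

−tan φ tan δ = −(-0.3038)(0.0384) = 0.0117; H_s = arccos(0.0117) = 89.33°.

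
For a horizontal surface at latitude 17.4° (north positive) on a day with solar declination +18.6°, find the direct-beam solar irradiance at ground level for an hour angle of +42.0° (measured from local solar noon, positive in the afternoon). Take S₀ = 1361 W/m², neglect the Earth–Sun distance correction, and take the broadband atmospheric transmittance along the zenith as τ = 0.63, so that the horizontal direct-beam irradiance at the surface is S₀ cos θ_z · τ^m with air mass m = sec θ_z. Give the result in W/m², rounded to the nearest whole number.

572 W/m²

cos θ_z = sin φ sin δ + cos φ cos δ cos H = (0.2990)(0.3190) + (0.9542)(0.9478)(0.7431) = 0.7674.
Air mass m = 1/cos θ_z = 1/0.7674 = 1.303; τ^m = 0.63^1.303 = 0.5477.
Surface direct beam = 1361 × 0.7674 × 0.5477 = 572.04 W/m².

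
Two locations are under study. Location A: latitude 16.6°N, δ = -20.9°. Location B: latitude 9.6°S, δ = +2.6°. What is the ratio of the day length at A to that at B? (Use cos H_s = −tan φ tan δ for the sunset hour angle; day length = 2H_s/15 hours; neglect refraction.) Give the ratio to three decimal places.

A: H_s = arccos(−tan 16.6° · tan -20.9°) = 83.46°, so 2H_s/15 = 11.1280 h.
B: H_s = arccos(−tan -9.6° · tan 2.6°) = 89.56°, so 2H_s/15 = 11.9413 h.
Ratio A/B = 11.1280 / 11.9413 = 0.9319.

0.932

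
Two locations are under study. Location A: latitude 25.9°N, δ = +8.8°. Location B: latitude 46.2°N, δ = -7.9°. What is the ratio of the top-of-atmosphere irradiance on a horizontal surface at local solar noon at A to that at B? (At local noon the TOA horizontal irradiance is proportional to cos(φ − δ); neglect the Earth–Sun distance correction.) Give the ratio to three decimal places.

1.630

A: cos θ_z = cos(25.9° − (8.8°)) = 0.9558.
B: cos θ_z = cos(46.2° − (-7.9°)) = 0.5864.
Ratio A/B = 0.9558 / 0.5864 = 1.6299.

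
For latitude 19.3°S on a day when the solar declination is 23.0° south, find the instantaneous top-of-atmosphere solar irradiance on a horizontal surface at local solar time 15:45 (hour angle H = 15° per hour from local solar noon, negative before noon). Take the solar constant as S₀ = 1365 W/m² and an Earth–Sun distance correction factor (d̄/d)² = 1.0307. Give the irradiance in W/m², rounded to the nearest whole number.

861 W/m²

Hour angle H = 15° × (15.75 − 12) = 56.25°.
With φ = -19.3°, δ = -23.0°, H = 56.25°: sin φ sin δ = 0.1291, cos φ cos δ cos H = 0.4827, so cos θ_z = 0.6118.
Top-of-atmosphere irradiance = S₀ (d̄/d)² cos θ_z = 1365 × 1.0307 × 0.6118 = 860.74 W/m².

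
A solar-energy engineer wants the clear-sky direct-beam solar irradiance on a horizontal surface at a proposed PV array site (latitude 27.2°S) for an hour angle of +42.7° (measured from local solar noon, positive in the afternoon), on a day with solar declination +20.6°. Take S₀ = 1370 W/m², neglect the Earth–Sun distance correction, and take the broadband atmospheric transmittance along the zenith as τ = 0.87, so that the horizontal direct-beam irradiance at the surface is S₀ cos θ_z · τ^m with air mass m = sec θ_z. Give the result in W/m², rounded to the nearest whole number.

cos θ_z = sin φ sin δ + cos φ cos δ cos H = (-0.4571)(0.3518) + (0.8894)(0.9361)(0.7349) = 0.4510.
Air mass m = 1/cos θ_z = 1/0.4510 = 2.217; τ^m = 0.87^2.217 = 0.7344.
Surface direct beam = 1370 × 0.4510 × 0.7344 = 453.76 W/m².

454 W/m²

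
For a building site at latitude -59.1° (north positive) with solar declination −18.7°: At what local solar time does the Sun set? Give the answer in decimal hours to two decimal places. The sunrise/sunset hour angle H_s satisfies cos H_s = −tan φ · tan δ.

The sunset hour angle satisfies cos H_s = −tan φ tan δ = -0.5656, giving H_s = 124.44°.
Sunset is at 12 + H_s/15 = 12 + 8.296 = 20.296 h local solar time.

20.30 h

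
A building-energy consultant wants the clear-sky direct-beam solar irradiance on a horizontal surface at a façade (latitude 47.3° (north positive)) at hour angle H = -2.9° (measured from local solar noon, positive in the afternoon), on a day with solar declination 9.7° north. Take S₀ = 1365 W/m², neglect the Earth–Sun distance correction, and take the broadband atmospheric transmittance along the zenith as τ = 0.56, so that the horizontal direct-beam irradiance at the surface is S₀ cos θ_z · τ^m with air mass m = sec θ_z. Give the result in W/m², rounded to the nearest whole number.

519 W/m²

With φ = 47.3°, δ = 9.7°, H = -2.90°: sin φ sin δ = 0.1238, cos φ cos δ cos H = 0.6676, so cos θ_z = 0.7914.
Air mass m = 1/cos θ_z = 1/0.7914 = 1.264; τ^m = 0.56^1.264 = 0.4805.
Surface direct beam = 1365 × 0.7914 × 0.4805 = 519.07 W/m².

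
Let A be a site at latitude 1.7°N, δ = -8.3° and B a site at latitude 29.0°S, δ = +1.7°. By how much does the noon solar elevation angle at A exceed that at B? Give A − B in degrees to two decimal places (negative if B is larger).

A: 90° − |1.7 − (-8.3)| = 80.00°.
B: 90° − |-29.0 − (1.7)| = 59.30°.
A − B = 80.00 − 59.30 = 20.70°.

+20.70°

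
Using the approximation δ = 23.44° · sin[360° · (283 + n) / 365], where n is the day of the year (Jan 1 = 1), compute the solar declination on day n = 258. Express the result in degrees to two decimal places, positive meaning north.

360 × (283 + 258) / 365 = 533.589°; sin(533.589°) = 0.1117.
δ = 23.44 × 0.1117 = 2.618° ≈ +2.62°.

+2.62°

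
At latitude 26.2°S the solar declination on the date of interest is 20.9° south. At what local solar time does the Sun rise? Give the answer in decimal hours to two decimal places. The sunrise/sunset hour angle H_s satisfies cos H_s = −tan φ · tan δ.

−tan φ tan δ = −(-0.4921)(-0.3819) = -0.1879; H_s = arccos(-0.1879) = 100.83°.
Sunrise is at 12 − H_s/15 = 12 − 6.722 = 5.278 h local solar time.

5.28 h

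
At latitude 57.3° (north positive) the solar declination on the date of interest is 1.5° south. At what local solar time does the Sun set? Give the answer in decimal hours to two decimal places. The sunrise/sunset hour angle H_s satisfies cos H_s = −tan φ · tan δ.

17.84 h

−tan φ tan δ = −(1.5577)(-0.0262) = 0.0408; H_s = arccos(0.0408) = 87.66°.
Sunset is at 12 + H_s/15 = 12 + 5.844 = 17.844 h local solar time.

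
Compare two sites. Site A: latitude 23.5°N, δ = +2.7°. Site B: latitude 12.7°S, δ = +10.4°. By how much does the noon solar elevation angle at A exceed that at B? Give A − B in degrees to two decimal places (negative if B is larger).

+2.30°

A: 90° − |23.5 − (2.7)| = 69.20°.
B: 90° − |-12.7 − (10.4)| = 66.90°.
A − B = 69.20 − 66.90 = 2.30°.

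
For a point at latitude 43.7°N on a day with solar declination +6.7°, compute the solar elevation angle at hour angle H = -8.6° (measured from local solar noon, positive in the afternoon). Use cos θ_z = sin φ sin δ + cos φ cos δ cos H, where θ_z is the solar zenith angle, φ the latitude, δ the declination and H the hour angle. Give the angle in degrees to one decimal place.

52.2°

With φ = 43.7°, δ = 6.7°, H = -8.60°: sin φ sin δ = 0.0806, cos φ cos δ cos H = 0.7100, so cos θ_z = 0.7906.
θ_z = arccos(0.7906) = 37.76°, so the elevation is 90° − 37.76° = 52.24°.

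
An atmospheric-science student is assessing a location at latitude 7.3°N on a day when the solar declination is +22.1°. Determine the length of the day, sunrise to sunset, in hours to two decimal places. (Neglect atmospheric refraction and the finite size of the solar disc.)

cos H_s = −tan(7.3°) · tan(22.1°) = -0.0520, so H_s = arccos(-0.0520) = 92.98°.
Day length = 2 H_s / 15° h⁻¹ = 185.96° / 15 = 12.397 h.

12.40 hours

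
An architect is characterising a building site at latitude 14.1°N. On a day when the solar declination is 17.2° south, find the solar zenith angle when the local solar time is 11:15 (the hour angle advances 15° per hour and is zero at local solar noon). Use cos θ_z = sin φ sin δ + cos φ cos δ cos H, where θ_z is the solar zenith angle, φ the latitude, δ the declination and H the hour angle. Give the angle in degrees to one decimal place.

Hour angle H = 15° × (11.25 − 12) = -11.25°.
With φ = 14.1°, δ = -17.2°, H = -11.25°: sin φ sin δ = -0.0720, cos φ cos δ cos H = 0.9087, so cos θ_z = 0.8367.
θ_z = arccos(0.8367) = 33.21°.

33.2°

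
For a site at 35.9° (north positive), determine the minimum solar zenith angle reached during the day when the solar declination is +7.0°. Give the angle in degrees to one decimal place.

28.9°

At local solar noon the hour angle is zero, so the zenith angle is |φ − δ| = |35.9° − (7.0°)| = 28.9°.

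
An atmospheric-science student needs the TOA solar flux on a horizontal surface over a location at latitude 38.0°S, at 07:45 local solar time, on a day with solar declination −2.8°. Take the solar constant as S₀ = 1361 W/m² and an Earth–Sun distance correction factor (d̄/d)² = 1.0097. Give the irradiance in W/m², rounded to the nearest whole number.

520 W/m²

Hour angle H = 15° × (7.75 − 12) = -63.75°.
cos θ_z = sin φ sin δ + cos φ cos δ cos H = (-0.6157)(-0.0488) + (0.7880)(0.9988)(0.4423) = 0.3782.
Top-of-atmosphere irradiance = S₀ (d̄/d)² cos θ_z = 1361 × 1.0097 × 0.3782 = 519.72 W/m².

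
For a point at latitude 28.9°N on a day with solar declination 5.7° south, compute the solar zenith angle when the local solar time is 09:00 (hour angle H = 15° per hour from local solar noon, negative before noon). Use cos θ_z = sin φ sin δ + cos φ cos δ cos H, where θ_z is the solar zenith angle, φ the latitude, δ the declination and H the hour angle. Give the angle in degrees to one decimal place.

Hour angle H = 15° × (9 − 12) = -45.00°.
With φ = 28.9°, δ = -5.7°, H = -45.00°: sin φ sin δ = -0.0480, cos φ cos δ cos H = 0.6160, so cos θ_z = 0.5680.
θ_z = arccos(0.5680) = 55.39°.

55.4°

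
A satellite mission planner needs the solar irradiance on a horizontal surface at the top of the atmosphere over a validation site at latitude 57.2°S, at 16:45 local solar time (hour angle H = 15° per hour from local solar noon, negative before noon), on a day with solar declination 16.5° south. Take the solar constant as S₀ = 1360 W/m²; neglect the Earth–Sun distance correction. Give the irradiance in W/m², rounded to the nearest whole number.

552 W/m²

Hour angle H = 15° × (16.75 − 12) = 71.25°.
cos θ_z = sin φ sin δ + cos φ cos δ cos H = (-0.8406)(-0.2840) + (0.5417)(0.9588)(0.3214) = 0.4057.
Top-of-atmosphere irradiance = S₀ cos θ_z = 1360 × 0.4057 = 551.75 W/m².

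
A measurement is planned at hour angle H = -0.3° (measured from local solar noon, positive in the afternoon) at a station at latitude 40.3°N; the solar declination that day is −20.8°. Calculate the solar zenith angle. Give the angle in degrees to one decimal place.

61.1°

With φ = 40.3°, δ = -20.8°, H = -0.30°: sin φ sin δ = -0.2297, cos φ cos δ cos H = 0.7130, so cos θ_z = 0.4833.
θ_z = arccos(0.4833) = 61.10°.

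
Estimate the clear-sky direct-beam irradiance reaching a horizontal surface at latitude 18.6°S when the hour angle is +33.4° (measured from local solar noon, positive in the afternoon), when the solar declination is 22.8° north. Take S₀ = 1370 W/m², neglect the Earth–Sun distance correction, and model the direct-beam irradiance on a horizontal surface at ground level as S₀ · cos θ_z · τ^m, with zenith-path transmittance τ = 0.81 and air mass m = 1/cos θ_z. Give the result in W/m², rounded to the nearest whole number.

cos θ_z = sin(-18.6°) sin(22.8°) + cos(-18.6°) cos(22.8°) cos(33.40°) = -0.1236 + 0.7294 = 0.6058.
Air mass m = 1/cos θ_z = 1/0.6058 = 1.651; τ^m = 0.81^1.651 = 0.7062.
Surface direct beam = 1370 × 0.6058 × 0.7062 = 586.11 W/m².

586 W/m²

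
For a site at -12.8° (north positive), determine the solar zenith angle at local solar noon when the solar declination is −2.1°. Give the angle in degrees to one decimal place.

10.7°

At local solar noon the hour angle is zero, so the zenith angle is |φ − δ| = |-12.8° − (-2.1°)| = 10.7°.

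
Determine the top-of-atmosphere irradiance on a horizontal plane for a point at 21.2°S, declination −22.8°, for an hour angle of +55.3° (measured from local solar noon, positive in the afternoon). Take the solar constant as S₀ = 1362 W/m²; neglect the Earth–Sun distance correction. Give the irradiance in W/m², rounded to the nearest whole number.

857 W/m²

With φ = -21.2°, δ = -22.8°, H = 55.30°: sin φ sin δ = 0.1401, cos φ cos δ cos H = 0.4893, so cos θ_z = 0.6294.
Top-of-atmosphere irradiance = S₀ cos θ_z = 1362 × 0.6294 = 857.24 W/m².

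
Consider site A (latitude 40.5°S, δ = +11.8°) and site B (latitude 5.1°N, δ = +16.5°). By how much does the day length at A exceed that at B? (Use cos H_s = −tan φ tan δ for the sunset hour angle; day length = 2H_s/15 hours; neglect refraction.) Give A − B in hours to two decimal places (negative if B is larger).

-1.57 h

A: H_s = arccos(−tan -40.5° · tan 11.8°) = 79.72°, so 2H_s/15 = 10.6293 h.
B: H_s = arccos(−tan 5.1° · tan 16.5°) = 91.51°, so 2H_s/15 = 12.2013 h.
A − B = 10.6293 − 12.2013 = -1.5720 h.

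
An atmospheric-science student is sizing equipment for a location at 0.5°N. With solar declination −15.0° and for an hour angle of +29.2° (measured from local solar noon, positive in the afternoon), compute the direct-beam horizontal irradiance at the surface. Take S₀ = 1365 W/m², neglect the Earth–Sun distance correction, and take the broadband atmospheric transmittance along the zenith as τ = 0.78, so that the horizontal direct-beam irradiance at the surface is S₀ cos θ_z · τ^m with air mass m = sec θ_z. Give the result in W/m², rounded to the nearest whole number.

cos θ_z = sin φ sin δ + cos φ cos δ cos H = (0.0087)(-0.2588) + (1.0000)(0.9659)(0.8729) = 0.8409.
Air mass m = 1/cos θ_z = 1/0.8409 = 1.189; τ^m = 0.78^1.189 = 0.7442.
Surface direct beam = 1365 × 0.8409 × 0.7442 = 854.21 W/m².

854 W/m²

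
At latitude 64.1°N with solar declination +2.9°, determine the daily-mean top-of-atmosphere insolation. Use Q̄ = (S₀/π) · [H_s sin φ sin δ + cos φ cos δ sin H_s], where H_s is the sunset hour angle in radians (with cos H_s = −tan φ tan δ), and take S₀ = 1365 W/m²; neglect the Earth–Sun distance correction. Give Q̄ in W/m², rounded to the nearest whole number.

cos H_s = −tan(64.1°) · tan(2.9°) = -0.1043, so H_s = arccos(-0.1043) = 95.99°. In radians, H_s = 1.6753.
H_s sin φ sin δ = 1.6753 × 0.8996 × 0.0506 = 0.0763.
cos φ cos δ sin H_s = 0.4368 × 0.9987 × 0.9945 = 0.4338.
Q̄ = (1365/π) × (0.0763 + 0.4338) = 434.49 × 0.5101 = 221.63 W/m².

222 W/m²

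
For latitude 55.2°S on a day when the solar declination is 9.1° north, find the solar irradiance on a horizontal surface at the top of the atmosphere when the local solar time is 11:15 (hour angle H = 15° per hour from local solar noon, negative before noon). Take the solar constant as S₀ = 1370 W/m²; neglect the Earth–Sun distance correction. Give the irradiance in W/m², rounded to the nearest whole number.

Hour angle H = 15° × (11.25 − 12) = -11.25°.
With φ = -55.2°, δ = 9.1°, H = -11.25°: sin φ sin δ = -0.1299, cos φ cos δ cos H = 0.5527, so cos θ_z = 0.4228.
Top-of-atmosphere irradiance = S₀ cos θ_z = 1370 × 0.4228 = 579.24 W/m².

579 W/m²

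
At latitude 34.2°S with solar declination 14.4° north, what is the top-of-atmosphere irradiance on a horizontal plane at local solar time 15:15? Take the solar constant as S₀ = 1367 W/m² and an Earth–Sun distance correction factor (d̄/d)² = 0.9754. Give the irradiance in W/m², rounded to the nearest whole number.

Hour angle H = 15° × (15.25 − 12) = 48.75°.
cos θ_z = sin(-34.2°) sin(14.4°) + cos(-34.2°) cos(14.4°) cos(48.75°) = -0.1398 + 0.5282 = 0.3884.
Top-of-atmosphere irradiance = S₀ (d̄/d)² cos θ_z = 1367 × 0.9754 × 0.3884 = 517.88 W/m².

518 W/m²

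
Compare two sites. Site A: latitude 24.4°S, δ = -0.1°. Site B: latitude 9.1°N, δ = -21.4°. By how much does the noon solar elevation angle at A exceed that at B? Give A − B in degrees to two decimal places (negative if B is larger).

+6.20°

A: 90° − |-24.4 − (-0.1)| = 65.70°.
B: 90° − |9.1 − (-21.4)| = 59.50°.
A − B = 65.70 − 59.50 = 6.20°.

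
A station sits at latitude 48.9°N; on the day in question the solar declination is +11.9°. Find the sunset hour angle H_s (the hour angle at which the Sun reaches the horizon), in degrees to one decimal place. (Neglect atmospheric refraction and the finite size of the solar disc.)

cos H_s = −tan(48.9°) · tan(11.9°) = -0.2416, so H_s = arccos(-0.2416) = 103.98°.

104.0°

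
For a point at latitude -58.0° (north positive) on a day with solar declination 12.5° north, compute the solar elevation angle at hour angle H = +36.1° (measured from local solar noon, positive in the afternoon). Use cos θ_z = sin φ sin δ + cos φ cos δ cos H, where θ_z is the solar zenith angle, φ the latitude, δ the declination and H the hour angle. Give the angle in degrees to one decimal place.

With φ = -58.0°, δ = 12.5°, H = 36.10°: sin φ sin δ = -0.1836, cos φ cos δ cos H = 0.4180, so cos θ_z = 0.2344.
θ_z = arccos(0.2344) = 76.44°, so the elevation is 90° − 76.44° = 13.56°.

13.6°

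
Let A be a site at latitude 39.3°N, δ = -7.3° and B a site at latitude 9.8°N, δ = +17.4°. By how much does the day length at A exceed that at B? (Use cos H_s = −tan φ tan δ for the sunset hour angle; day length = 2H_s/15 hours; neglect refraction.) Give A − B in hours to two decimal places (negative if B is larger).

-1.22 h

A: H_s = arccos(−tan 39.3° · tan -7.3°) = 83.98°, so 2H_s/15 = 11.1973 h.
B: H_s = arccos(−tan 9.8° · tan 17.4°) = 93.10°, so 2H_s/15 = 12.4133 h.
A − B = 11.1973 − 12.4133 = -1.2160 h.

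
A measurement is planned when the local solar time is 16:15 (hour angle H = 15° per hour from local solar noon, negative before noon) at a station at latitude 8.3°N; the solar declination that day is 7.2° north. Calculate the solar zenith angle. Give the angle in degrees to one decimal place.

Hour angle H = 15° × (16.25 − 12) = 63.75°.
cos θ_z = sin(8.3°) sin(7.2°) + cos(8.3°) cos(7.2°) cos(63.75°) = 0.0181 + 0.4342 = 0.4523.
θ_z = arccos(0.4523) = 63.11°.

63.1°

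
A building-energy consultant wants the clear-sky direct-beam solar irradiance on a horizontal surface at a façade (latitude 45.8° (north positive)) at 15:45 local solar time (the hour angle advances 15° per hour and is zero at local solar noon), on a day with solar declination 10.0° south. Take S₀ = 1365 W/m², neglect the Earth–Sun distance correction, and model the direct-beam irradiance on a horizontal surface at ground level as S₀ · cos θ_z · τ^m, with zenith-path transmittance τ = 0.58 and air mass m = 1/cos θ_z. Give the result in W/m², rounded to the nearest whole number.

Hour angle H = 15° × (15.75 − 12) = 56.25°.
cos θ_z = sin(45.8°) sin(-10.0°) + cos(45.8°) cos(-10.0°) cos(56.25°) = -0.1245 + 0.3814 = 0.2569.
Air mass m = 1/cos θ_z = 1/0.2569 = 3.893; τ^m = 0.58^3.893 = 0.1200.
Surface direct beam = 1365 × 0.2569 × 0.1200 = 42.08 W/m².

42 W/m²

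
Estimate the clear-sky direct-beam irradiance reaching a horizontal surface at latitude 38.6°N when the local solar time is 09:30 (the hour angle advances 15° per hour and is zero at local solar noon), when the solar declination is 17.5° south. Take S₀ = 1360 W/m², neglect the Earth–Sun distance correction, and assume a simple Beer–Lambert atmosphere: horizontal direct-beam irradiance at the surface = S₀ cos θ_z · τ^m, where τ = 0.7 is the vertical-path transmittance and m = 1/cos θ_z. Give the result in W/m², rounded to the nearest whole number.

Hour angle H = 15° × (9.5 − 12) = -37.50°.
With φ = 38.6°, δ = -17.5°, H = -37.50°: sin φ sin δ = -0.1876, cos φ cos δ cos H = 0.5913, so cos θ_z = 0.4037.
Air mass m = 1/cos θ_z = 1/0.4037 = 2.477; τ^m = 0.7^2.477 = 0.4133.
Surface direct beam = 1360 × 0.4037 × 0.4133 = 226.91 W/m².

227 W/m²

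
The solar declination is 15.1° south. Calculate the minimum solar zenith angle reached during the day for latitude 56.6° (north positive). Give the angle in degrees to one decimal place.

At local solar noon the hour angle is zero, so the zenith angle is |φ − δ| = |56.6° − (-15.1°)| = 71.7°.

71.7°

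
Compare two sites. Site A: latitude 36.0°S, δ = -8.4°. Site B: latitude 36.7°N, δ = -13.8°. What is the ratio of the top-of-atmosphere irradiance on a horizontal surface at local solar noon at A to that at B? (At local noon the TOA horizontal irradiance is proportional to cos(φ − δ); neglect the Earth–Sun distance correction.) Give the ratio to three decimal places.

A: cos θ_z = cos(-36.0° − (-8.4°)) = 0.8862.
B: cos θ_z = cos(36.7° − (-13.8°)) = 0.6361.
Ratio A/B = 0.8862 / 0.6361 = 1.3932.

1.393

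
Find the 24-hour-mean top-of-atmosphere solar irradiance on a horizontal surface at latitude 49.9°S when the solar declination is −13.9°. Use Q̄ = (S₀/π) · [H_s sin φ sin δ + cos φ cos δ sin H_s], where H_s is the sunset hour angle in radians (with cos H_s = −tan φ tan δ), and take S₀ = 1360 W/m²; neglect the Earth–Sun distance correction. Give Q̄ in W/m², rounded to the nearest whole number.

The sunset hour angle satisfies cos H_s = −tan φ tan δ = -0.2939, giving H_s = 107.09°. In radians, H_s = 1.8691.
H_s sin φ sin δ = 1.8691 × -0.7649 × -0.2402 = 0.3434.
cos φ cos δ sin H_s = 0.6441 × 0.9707 × 0.9558 = 0.5976.
Q̄ = (1360/π) × (0.3434 + 0.5976) = 432.90 × 0.9410 = 407.36 W/m².

407 W/m²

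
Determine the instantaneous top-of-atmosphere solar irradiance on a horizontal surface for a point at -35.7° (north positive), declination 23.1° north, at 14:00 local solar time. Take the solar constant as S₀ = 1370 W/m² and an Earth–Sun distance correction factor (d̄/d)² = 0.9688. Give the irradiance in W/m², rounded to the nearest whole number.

555 W/m²

Hour angle H = 15° × (14 − 12) = 30.00°.
cos θ_z = sin(-35.7°) sin(23.1°) + cos(-35.7°) cos(23.1°) cos(30.00°) = -0.2289 + 0.6469 = 0.4180.
Top-of-atmosphere irradiance = S₀ (d̄/d)² cos θ_z = 1370 × 0.9688 × 0.4180 = 554.79 W/m².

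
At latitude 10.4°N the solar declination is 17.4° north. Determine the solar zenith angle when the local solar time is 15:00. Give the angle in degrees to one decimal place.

44.1°

Hour angle H = 15° × (15 − 12) = 45.00°.
cos θ_z = sin φ sin δ + cos φ cos δ cos H = (0.1805)(0.2990) + (0.9836)(0.9542)(0.7071) = 0.7176.
θ_z = arccos(0.7176) = 44.14°.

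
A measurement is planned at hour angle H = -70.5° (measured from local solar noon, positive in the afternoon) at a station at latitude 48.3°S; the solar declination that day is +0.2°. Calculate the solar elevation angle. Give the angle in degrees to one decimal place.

12.7°

cos θ_z = sin(-48.3°) sin(0.2°) + cos(-48.3°) cos(0.2°) cos(-70.50°) = -0.0026 + 0.2221 = 0.2195.
θ_z = arccos(0.2195) = 77.32°, so the elevation is 90° − 77.32° = 12.68°.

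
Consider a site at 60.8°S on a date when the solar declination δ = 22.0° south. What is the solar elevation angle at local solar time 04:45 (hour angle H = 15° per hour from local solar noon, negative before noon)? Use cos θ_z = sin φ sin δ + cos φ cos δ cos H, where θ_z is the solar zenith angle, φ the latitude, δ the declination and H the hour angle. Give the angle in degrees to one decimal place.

Hour angle H = 15° × (4.75 − 12) = -108.75°.
cos θ_z = sin(-60.8°) sin(-22.0°) + cos(-60.8°) cos(-22.0°) cos(-108.75°) = 0.3270 + -0.1454 = 0.1816.
θ_z = arccos(0.1816) = 79.54°, so the elevation is 90° − 79.54° = 10.46°.

10.5°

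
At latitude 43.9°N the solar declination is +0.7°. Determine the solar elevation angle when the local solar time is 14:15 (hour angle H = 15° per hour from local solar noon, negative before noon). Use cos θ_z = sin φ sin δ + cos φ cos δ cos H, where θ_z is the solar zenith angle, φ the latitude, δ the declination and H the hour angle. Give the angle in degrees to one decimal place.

37.4°

Hour angle H = 15° × (14.25 − 12) = 33.75°.
cos θ_z = sin(43.9°) sin(0.7°) + cos(43.9°) cos(0.7°) cos(33.75°) = 0.0085 + 0.5991 = 0.6076.
θ_z = arccos(0.6076) = 52.58°, so the elevation is 90° − 52.58° = 37.42°.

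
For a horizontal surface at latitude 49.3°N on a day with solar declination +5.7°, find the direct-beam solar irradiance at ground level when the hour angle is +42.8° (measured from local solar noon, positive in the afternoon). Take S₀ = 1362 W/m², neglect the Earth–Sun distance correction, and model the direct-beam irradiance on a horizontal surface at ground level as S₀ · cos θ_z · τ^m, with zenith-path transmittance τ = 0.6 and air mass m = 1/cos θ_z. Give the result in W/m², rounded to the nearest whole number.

297 W/m²

cos θ_z = sin φ sin δ + cos φ cos δ cos H = (0.7581)(0.0993) + (0.6521)(0.9951)(0.7337) = 0.5514.
Air mass m = 1/cos θ_z = 1/0.5514 = 1.814; τ^m = 0.6^1.814 = 0.3959.
Surface direct beam = 1362 × 0.5514 × 0.3959 = 297.32 W/m².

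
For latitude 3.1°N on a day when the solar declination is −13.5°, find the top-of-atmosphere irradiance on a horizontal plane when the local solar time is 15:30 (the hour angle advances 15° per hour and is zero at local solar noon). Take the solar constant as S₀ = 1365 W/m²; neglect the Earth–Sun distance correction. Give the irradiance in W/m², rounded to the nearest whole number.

Hour angle H = 15° × (15.5 − 12) = 52.50°.
cos θ_z = sin φ sin δ + cos φ cos δ cos H = (0.0541)(-0.2334) + (0.9985)(0.9724)(0.6088) = 0.5785.
Top-of-atmosphere irradiance = S₀ cos θ_z = 1365 × 0.5785 = 789.65 W/m².

790 W/m²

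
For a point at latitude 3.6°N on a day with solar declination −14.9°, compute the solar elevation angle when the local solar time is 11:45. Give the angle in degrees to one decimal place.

Hour angle H = 15° × (11.75 − 12) = -3.75°.
With φ = 3.6°, δ = -14.9°, H = -3.75°: sin φ sin δ = -0.0161, cos φ cos δ cos H = 0.9624, so cos θ_z = 0.9463.
θ_z = arccos(0.9463) = 18.86°, so the elevation is 90° − 18.86° = 71.14°.

71.1°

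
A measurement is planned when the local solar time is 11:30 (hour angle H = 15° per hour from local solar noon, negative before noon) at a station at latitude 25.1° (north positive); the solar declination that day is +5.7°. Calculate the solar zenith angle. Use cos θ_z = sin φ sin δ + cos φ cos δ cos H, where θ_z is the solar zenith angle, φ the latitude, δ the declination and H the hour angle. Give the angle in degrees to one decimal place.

20.7°

Hour angle H = 15° × (11.5 − 12) = -7.50°.
cos θ_z = sin(25.1°) sin(5.7°) + cos(25.1°) cos(5.7°) cos(-7.50°) = 0.0421 + 0.8934 = 0.9355.
θ_z = arccos(0.9355) = 20.69°.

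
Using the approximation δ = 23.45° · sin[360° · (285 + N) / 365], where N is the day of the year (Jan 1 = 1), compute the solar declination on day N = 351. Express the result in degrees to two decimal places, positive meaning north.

-23.42°

360 × (285 + 351) / 365 = 627.288°; sin(627.288°) = -0.9989.
δ = 23.45 × -0.9989 = -23.424° ≈ -23.42°.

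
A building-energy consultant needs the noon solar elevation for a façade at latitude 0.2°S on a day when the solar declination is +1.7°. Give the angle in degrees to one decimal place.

At local solar noon the hour angle is zero, so the elevation is 90° − |φ − δ| = 90° − |-0.2° − (1.7°)| = 90° − 1.9° = 88.1°.

88.1°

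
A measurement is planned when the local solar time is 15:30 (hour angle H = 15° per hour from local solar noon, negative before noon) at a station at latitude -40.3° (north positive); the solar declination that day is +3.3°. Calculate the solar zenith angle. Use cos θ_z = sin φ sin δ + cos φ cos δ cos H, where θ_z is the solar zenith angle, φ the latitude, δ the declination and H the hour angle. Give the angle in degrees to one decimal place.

Hour angle H = 15° × (15.5 − 12) = 52.50°.
cos θ_z = sin φ sin δ + cos φ cos δ cos H = (-0.6468)(0.0576) + (0.7627)(0.9983)(0.6088) = 0.4263.
θ_z = arccos(0.4263) = 64.77°.

64.8°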